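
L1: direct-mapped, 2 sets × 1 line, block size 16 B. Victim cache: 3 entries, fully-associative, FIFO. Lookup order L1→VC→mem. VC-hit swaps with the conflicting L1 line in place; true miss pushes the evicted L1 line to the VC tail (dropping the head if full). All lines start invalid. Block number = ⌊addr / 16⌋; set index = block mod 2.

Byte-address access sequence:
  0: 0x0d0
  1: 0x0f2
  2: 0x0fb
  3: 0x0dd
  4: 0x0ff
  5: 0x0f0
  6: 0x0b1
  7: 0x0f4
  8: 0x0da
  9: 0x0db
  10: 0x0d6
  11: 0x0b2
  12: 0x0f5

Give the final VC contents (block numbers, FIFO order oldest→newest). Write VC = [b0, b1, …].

VC = [11, 13]

  [0] addr=0xd0 blk=13 s=1: MISS | VC []
  [1] addr=0xf2 blk=15 s=1: MISS | VC [13]
  [2] addr=0xfb blk=15 s=1: L1-HIT | VC [13]
  [3] addr=0xdd blk=13 s=1: VC-HIT | VC [15]
  [4] addr=0xff blk=15 s=1: VC-HIT | VC [13]
  [5] addr=0xf0 blk=15 s=1: L1-HIT | VC [13]
  [6] addr=0xb1 blk=11 s=1: MISS | VC [13, 15]
  [7] addr=0xf4 blk=15 s=1: VC-HIT | VC [13, 11]
  [8] addr=0xda blk=13 s=1: VC-HIT | VC [15, 11]
  [9] addr=0xdb blk=13 s=1: L1-HIT | VC [15, 11]
  [10] addr=0xd6 blk=13 s=1: L1-HIT | VC [15, 11]
  [11] addr=0xb2 blk=11 s=1: VC-HIT | VC [15, 13]
  [12] addr=0xf5 blk=15 s=1: VC-HIT | VC [11, 13]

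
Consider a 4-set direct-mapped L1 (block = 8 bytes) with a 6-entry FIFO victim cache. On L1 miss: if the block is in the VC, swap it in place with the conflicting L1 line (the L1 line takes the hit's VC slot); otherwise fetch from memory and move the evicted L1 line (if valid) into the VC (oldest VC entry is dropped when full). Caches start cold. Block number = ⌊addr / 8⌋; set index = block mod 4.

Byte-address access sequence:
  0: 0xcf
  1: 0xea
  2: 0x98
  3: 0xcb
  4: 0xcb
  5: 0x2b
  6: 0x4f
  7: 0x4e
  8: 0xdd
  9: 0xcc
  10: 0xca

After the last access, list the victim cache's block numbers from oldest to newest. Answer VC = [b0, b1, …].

VC = [29, 9, 5, 19]

#0 0xcf→b25/s1 MISS; vc=[]
#1 0xea→b29/s1 MISS; vc=[25]
#2 0x98→b19/s3 MISS; vc=[25]
#3 0xcb→b25/s1 VC-HIT; vc=[29]
#4 0xcb→b25/s1 L1-HIT; vc=[29]
#5 0x2b→b5/s1 MISS; vc=[29,25]
#6 0x4f→b9/s1 MISS; vc=[29,25,5]
#7 0x4e→b9/s1 L1-HIT; vc=[29,25,5]
#8 0xdd→b27/s3 MISS; vc=[29,25,5,19]
#9 0xcc→b25/s1 VC-HIT; vc=[29,9,5,19]
#10 0xca→b25/s1 L1-HIT; vc=[29,9,5,19]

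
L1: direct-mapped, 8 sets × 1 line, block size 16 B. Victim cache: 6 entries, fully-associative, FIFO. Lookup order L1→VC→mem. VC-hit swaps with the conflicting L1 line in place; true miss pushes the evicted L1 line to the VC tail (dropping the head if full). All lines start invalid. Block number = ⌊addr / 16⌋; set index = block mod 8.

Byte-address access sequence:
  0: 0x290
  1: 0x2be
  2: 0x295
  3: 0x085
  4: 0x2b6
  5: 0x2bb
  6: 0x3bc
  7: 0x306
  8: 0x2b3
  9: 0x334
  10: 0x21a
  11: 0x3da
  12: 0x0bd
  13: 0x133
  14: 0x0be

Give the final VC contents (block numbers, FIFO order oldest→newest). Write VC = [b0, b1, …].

VC = [59, 8, 43, 41, 51, 19]

0: 0x290 (blk 41, set 1) → MISS  vc=[]
1: 0x2be (blk 43, set 3) → MISS  vc=[]
2: 0x295 (blk 41, set 1) → L1-HIT  vc=[]
3: 0x85 (blk 8, set 0) → MISS  vc=[]
4: 0x2b6 (blk 43, set 3) → L1-HIT  vc=[]
5: 0x2bb (blk 43, set 3) → L1-HIT  vc=[]
6: 0x3bc (blk 59, set 3) → MISS  vc=[43]
7: 0x306 (blk 48, set 0) → MISS  vc=[43, 8]
8: 0x2b3 (blk 43, set 3) → VC-HIT  vc=[59, 8]
9: 0x334 (blk 51, set 3) → MISS  vc=[59, 8, 43]
10: 0x21a (blk 33, set 1) → MISS  vc=[59, 8, 43, 41]
11: 0x3da (blk 61, set 5) → MISS  vc=[59, 8, 43, 41]
12: 0xbd (blk 11, set 3) → MISS  vc=[59, 8, 43, 41, 51]
13: 0x133 (blk 19, set 3) → MISS  vc=[59, 8, 43, 41, 51, 11]
14: 0xbe (blk 11, set 3) → VC-HIT  vc=[59, 8, 43, 41, 51, 19]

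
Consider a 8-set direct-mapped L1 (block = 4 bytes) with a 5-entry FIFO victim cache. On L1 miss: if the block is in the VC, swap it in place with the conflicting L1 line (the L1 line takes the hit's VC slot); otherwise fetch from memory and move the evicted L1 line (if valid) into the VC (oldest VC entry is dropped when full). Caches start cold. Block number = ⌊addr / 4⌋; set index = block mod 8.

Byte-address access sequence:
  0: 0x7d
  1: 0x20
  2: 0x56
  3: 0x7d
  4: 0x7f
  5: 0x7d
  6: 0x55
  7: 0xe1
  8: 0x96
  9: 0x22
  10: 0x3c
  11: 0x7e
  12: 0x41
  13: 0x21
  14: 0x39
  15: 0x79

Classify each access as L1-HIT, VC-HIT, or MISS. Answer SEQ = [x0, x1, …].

SEQ = [MISS, MISS, MISS, L1-HIT, L1-HIT, L1-HIT, L1-HIT, MISS, MISS, VC-HIT, MISS, VC-HIT, MISS, VC-HIT, MISS, MISS]

0: 0x7d (blk 31, set 7) → MISS  vc=[]
1: 0x20 (blk 8, set 0) → MISS  vc=[]
2: 0x56 (blk 21, set 5) → MISS  vc=[]
3: 0x7d (blk 31, set 7) → L1-HIT  vc=[]
4: 0x7f (blk 31, set 7) → L1-HIT  vc=[]
5: 0x7d (blk 31, set 7) → L1-HIT  vc=[]
6: 0x55 (blk 21, set 5) → L1-HIT  vc=[]
7: 0xe1 (blk 56, set 0) → MISS  vc=[8]
8: 0x96 (blk 37, set 5) → MISS  vc=[8, 21]
9: 0x22 (blk 8, set 0) → VC-HIT  vc=[56, 21]
10: 0x3c (blk 15, set 7) → MISS  vc=[56, 21, 31]
11: 0x7e (blk 31, set 7) → VC-HIT  vc=[56, 21, 15]
12: 0x41 (blk 16, set 0) → MISS  vc=[56, 21, 15, 8]
13: 0x21 (blk 8, set 0) → VC-HIT  vc=[56, 21, 15, 16]
14: 0x39 (blk 14, set 6) → MISS  vc=[56, 21, 15, 16]
15: 0x79 (blk 30, set 6) → MISS  vc=[56, 21, 15, 16, 14]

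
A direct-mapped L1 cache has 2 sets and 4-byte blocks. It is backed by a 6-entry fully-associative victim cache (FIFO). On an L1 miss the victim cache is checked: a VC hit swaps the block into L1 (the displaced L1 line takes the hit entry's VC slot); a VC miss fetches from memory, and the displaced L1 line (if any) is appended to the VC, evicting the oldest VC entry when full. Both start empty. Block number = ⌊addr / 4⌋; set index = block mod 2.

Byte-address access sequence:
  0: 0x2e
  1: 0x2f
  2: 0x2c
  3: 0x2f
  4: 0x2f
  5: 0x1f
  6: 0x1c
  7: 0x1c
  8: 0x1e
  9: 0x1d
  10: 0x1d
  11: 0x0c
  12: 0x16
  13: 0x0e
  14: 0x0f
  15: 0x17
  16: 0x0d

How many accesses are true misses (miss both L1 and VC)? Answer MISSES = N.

0: 0x2e (blk 11, set 1) → MISS  vc=[]
1: 0x2f (blk 11, set 1) → L1-HIT  vc=[]
2: 0x2c (blk 11, set 1) → L1-HIT  vc=[]
3: 0x2f (blk 11, set 1) → L1-HIT  vc=[]
4: 0x2f (blk 11, set 1) → L1-HIT  vc=[]
5: 0x1f (blk 7, set 1) → MISS  vc=[11]
6: 0x1c (blk 7, set 1) → L1-HIT  vc=[11]
7: 0x1c (blk 7, set 1) → L1-HIT  vc=[11]
8: 0x1e (blk 7, set 1) → L1-HIT  vc=[11]
9: 0x1d (blk 7, set 1) → L1-HIT  vc=[11]
10: 0x1d (blk 7, set 1) → L1-HIT  vc=[11]
11: 0xc (blk 3, set 1) → MISS  vc=[11, 7]
12: 0x16 (blk 5, set 1) → MISS  vc=[11, 7, 3]
13: 0xe (blk 3, set 1) → VC-HIT  vc=[11, 7, 5]
14: 0xf (blk 3, set 1) → L1-HIT  vc=[11, 7, 5]
15: 0x17 (blk 5, set 1) → VC-HIT  vc=[11, 7, 3]
16: 0xd (blk 3, set 1) → VC-HIT  vc=[11, 7, 5]

MISSES = 4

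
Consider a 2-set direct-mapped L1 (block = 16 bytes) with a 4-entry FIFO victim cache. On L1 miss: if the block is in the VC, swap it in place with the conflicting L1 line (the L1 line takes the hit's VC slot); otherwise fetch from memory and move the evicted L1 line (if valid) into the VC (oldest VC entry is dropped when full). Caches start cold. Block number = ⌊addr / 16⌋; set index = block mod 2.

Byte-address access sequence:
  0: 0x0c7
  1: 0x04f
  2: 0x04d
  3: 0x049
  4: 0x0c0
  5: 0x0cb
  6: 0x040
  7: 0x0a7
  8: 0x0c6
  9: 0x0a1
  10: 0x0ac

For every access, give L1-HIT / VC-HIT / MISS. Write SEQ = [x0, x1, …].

SEQ = [MISS, MISS, L1-HIT, L1-HIT, VC-HIT, L1-HIT, VC-HIT, MISS, VC-HIT, VC-HIT, L1-HIT]

0: 0xc7 (blk 12, set 0) → MISS  vc=[]
1: 0x4f (blk 4, set 0) → MISS  vc=[12]
2: 0x4d (blk 4, set 0) → L1-HIT  vc=[12]
3: 0x49 (blk 4, set 0) → L1-HIT  vc=[12]
4: 0xc0 (blk 12, set 0) → VC-HIT  vc=[4]
5: 0xcb (blk 12, set 0) → L1-HIT  vc=[4]
6: 0x40 (blk 4, set 0) → VC-HIT  vc=[12]
7: 0xa7 (blk 10, set 0) → MISS  vc=[12, 4]
8: 0xc6 (blk 12, set 0) → VC-HIT  vc=[10, 4]
9: 0xa1 (blk 10, set 0) → VC-HIT  vc=[12, 4]
10: 0xac (blk 10, set 0) → L1-HIT  vc=[12, 4]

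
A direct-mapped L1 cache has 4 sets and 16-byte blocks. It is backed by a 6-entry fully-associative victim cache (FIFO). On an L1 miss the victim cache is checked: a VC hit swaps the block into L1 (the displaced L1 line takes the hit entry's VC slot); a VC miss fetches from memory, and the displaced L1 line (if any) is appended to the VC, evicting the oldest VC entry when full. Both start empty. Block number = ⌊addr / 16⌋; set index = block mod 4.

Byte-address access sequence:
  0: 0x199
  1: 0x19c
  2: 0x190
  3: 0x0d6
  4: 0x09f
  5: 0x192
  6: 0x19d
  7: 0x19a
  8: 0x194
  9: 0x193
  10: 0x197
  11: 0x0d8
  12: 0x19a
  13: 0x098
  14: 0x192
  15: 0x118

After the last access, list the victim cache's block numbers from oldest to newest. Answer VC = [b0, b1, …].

VC = [9, 13, 25]

#0 0x199→b25/s1 MISS; vc=[]
#1 0x19c→b25/s1 L1-HIT; vc=[]
#2 0x190→b25/s1 L1-HIT; vc=[]
#3 0xd6→b13/s1 MISS; vc=[25]
#4 0x9f→b9/s1 MISS; vc=[25,13]
#5 0x192→b25/s1 VC-HIT; vc=[9,13]
#6 0x19d→b25/s1 L1-HIT; vc=[9,13]
#7 0x19a→b25/s1 L1-HIT; vc=[9,13]
#8 0x194→b25/s1 L1-HIT; vc=[9,13]
#9 0x193→b25/s1 L1-HIT; vc=[9,13]
#10 0x197→b25/s1 L1-HIT; vc=[9,13]
#11 0xd8→b13/s1 VC-HIT; vc=[9,25]
#12 0x19a→b25/s1 VC-HIT; vc=[9,13]
#13 0x98→b9/s1 VC-HIT; vc=[25,13]
#14 0x192→b25/s1 VC-HIT; vc=[9,13]
#15 0x118→b17/s1 MISS; vc=[9,13,25]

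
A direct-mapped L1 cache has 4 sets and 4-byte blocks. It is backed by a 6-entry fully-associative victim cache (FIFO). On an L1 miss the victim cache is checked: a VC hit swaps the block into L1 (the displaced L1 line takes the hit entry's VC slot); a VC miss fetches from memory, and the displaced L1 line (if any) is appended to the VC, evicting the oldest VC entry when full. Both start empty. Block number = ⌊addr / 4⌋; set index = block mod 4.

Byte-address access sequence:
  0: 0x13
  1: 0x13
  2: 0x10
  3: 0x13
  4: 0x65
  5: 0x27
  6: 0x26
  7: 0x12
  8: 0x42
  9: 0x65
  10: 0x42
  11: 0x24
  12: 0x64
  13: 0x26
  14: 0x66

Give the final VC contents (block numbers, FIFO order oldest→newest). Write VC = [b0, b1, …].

VC = [9, 4]

0: 0x13 (blk 4, set 0) → MISS  vc=[]
1: 0x13 (blk 4, set 0) → L1-HIT  vc=[]
2: 0x10 (blk 4, set 0) → L1-HIT  vc=[]
3: 0x13 (blk 4, set 0) → L1-HIT  vc=[]
4: 0x65 (blk 25, set 1) → MISS  vc=[]
5: 0x27 (blk 9, set 1) → MISS  vc=[25]
6: 0x26 (blk 9, set 1) → L1-HIT  vc=[25]
7: 0x12 (blk 4, set 0) → L1-HIT  vc=[25]
8: 0x42 (blk 16, set 0) → MISS  vc=[25, 4]
9: 0x65 (blk 25, set 1) → VC-HIT  vc=[9, 4]
10: 0x42 (blk 16, set 0) → L1-HIT  vc=[9, 4]
11: 0x24 (blk 9, set 1) → VC-HIT  vc=[25, 4]
12: 0x64 (blk 25, set 1) → VC-HIT  vc=[9, 4]
13: 0x26 (blk 9, set 1) → VC-HIT  vc=[25, 4]
14: 0x66 (blk 25, set 1) → VC-HIT  vc=[9, 4]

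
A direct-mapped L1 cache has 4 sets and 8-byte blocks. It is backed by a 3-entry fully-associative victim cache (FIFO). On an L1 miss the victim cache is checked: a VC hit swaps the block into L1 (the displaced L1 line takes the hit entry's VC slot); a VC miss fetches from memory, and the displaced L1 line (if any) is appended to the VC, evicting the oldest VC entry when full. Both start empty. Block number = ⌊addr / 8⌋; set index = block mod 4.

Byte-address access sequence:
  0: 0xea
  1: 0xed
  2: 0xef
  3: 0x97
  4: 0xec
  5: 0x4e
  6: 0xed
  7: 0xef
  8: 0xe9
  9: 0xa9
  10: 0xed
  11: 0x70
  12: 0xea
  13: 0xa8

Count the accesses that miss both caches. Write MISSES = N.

0: 0xea (blk 29, set 1) → MISS  vc=[]
1: 0xed (blk 29, set 1) → L1-HIT  vc=[]
2: 0xef (blk 29, set 1) → L1-HIT  vc=[]
3: 0x97 (blk 18, set 2) → MISS  vc=[]
4: 0xec (blk 29, set 1) → L1-HIT  vc=[]
5: 0x4e (blk 9, set 1) → MISS  vc=[29]
6: 0xed (blk 29, set 1) → VC-HIT  vc=[9]
7: 0xef (blk 29, set 1) → L1-HIT  vc=[9]
8: 0xe9 (blk 29, set 1) → L1-HIT  vc=[9]
9: 0xa9 (blk 21, set 1) → MISS  vc=[9, 29]
10: 0xed (blk 29, set 1) → VC-HIT  vc=[9, 21]
11: 0x70 (blk 14, set 2) → MISS  vc=[9, 21, 18]
12: 0xea (blk 29, set 1) → L1-HIT  vc=[9, 21, 18]
13: 0xa8 (blk 21, set 1) → VC-HIT  vc=[9, 29, 18]

MISSES = 5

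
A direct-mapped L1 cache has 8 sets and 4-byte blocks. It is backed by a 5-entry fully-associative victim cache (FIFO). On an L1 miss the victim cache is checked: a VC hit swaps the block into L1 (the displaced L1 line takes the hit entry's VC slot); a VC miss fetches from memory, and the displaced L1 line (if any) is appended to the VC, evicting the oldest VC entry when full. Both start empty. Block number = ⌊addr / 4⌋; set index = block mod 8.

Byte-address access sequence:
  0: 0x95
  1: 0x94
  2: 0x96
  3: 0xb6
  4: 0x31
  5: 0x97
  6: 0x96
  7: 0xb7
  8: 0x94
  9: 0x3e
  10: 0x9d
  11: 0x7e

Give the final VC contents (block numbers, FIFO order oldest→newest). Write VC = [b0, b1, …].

  [0] addr=0x95 blk=37 s=5: MISS | VC []
  [1] addr=0x94 blk=37 s=5: L1-HIT | VC []
  [2] addr=0x96 blk=37 s=5: L1-HIT | VC []
  [3] addr=0xb6 blk=45 s=5: MISS | VC [37]
  [4] addr=0x31 blk=12 s=4: MISS | VC [37]
  [5] addr=0x97 blk=37 s=5: VC-HIT | VC [45]
  [6] addr=0x96 blk=37 s=5: L1-HIT | VC [45]
  [7] addr=0xb7 blk=45 s=5: VC-HIT | VC [37]
  [8] addr=0x94 blk=37 s=5: VC-HIT | VC [45]
  [9] addr=0x3e blk=15 s=7: MISS | VC [45]
  [10] addr=0x9d blk=39 s=7: MISS | VC [45, 15]
  [11] addr=0x7e blk=31 s=7: MISS | VC [45, 15, 39]

VC = [45, 15, 39]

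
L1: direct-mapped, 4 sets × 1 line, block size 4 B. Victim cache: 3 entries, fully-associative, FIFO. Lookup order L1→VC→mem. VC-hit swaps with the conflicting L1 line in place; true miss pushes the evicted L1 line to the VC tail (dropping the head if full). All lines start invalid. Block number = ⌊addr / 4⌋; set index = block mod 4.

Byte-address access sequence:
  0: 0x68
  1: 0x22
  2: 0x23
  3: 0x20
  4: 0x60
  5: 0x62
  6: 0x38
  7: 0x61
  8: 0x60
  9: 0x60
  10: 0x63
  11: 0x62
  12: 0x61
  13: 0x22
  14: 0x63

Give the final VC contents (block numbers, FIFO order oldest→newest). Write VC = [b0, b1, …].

VC = [8, 26]

  [0] addr=0x68 blk=26 s=2: MISS | VC []
  [1] addr=0x22 blk=8 s=0: MISS | VC []
  [2] addr=0x23 blk=8 s=0: L1-HIT | VC []
  [3] addr=0x20 blk=8 s=0: L1-HIT | VC []
  [4] addr=0x60 blk=24 s=0: MISS | VC [8]
  [5] addr=0x62 blk=24 s=0: L1-HIT | VC [8]
  [6] addr=0x38 blk=14 s=2: MISS | VC [8, 26]
  [7] addr=0x61 blk=24 s=0: L1-HIT | VC [8, 26]
  [8] addr=0x60 blk=24 s=0: L1-HIT | VC [8, 26]
  [9] addr=0x60 blk=24 s=0: L1-HIT | VC [8, 26]
  [10] addr=0x63 blk=24 s=0: L1-HIT | VC [8, 26]
  [11] addr=0x62 blk=24 s=0: L1-HIT | VC [8, 26]
  [12] addr=0x61 blk=24 s=0: L1-HIT | VC [8, 26]
  [13] addr=0x22 blk=8 s=0: VC-HIT | VC [24, 26]
  [14] addr=0x63 blk=24 s=0: VC-HIT | VC [8, 26]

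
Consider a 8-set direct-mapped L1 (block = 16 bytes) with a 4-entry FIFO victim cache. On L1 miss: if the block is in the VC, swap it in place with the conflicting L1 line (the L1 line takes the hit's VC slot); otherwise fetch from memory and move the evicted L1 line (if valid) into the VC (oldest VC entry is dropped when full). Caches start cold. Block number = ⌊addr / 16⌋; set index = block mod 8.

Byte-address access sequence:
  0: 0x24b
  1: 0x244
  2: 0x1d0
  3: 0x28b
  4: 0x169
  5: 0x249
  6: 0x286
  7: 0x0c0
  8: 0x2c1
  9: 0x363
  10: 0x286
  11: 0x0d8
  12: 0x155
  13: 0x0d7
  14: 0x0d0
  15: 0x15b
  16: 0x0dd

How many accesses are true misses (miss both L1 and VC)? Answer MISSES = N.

MISSES = 9

#0 0x24b→b36/s4 MISS; vc=[]
#1 0x244→b36/s4 L1-HIT; vc=[]
#2 0x1d0→b29/s5 MISS; vc=[]
#3 0x28b→b40/s0 MISS; vc=[]
#4 0x169→b22/s6 MISS; vc=[]
#5 0x249→b36/s4 L1-HIT; vc=[]
#6 0x286→b40/s0 L1-HIT; vc=[]
#7 0xc0→b12/s4 MISS; vc=[36]
#8 0x2c1→b44/s4 MISS; vc=[36,12]
#9 0x363→b54/s6 MISS; vc=[36,12,22]
#10 0x286→b40/s0 L1-HIT; vc=[36,12,22]
#11 0xd8→b13/s5 MISS; vc=[36,12,22,29]
#12 0x155→b21/s5 MISS; vc=[12,22,29,13]
#13 0xd7→b13/s5 VC-HIT; vc=[12,22,29,21]
#14 0xd0→b13/s5 L1-HIT; vc=[12,22,29,21]
#15 0x15b→b21/s5 VC-HIT; vc=[12,22,29,13]
#16 0xdd→b13/s5 VC-HIT; vc=[12,22,29,21]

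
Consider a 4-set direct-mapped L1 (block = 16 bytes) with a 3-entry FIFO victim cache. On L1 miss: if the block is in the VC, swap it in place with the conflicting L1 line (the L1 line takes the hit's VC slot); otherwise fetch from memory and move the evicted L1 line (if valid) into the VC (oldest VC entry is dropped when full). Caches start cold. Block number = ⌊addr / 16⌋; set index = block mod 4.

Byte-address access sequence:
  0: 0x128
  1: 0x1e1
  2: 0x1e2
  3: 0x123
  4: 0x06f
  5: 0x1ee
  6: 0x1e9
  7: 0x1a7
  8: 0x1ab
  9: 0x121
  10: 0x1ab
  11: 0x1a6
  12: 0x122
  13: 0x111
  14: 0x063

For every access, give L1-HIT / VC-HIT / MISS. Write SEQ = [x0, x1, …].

  [0] addr=0x128 blk=18 s=2: MISS | VC []
  [1] addr=0x1e1 blk=30 s=2: MISS | VC [18]
  [2] addr=0x1e2 blk=30 s=2: L1-HIT | VC [18]
  [3] addr=0x123 blk=18 s=2: VC-HIT | VC [30]
  [4] addr=0x6f blk=6 s=2: MISS | VC [30, 18]
  [5] addr=0x1ee blk=30 s=2: VC-HIT | VC [6, 18]
  [6] addr=0x1e9 blk=30 s=2: L1-HIT | VC [6, 18]
  [7] addr=0x1a7 blk=26 s=2: MISS | VC [6, 18, 30]
  [8] addr=0x1ab blk=26 s=2: L1-HIT | VC [6, 18, 30]
  [9] addr=0x121 blk=18 s=2: VC-HIT | VC [6, 26, 30]
  [10] addr=0x1ab blk=26 s=2: VC-HIT | VC [6, 18, 30]
  [11] addr=0x1a6 blk=26 s=2: L1-HIT | VC [6, 18, 30]
  [12] addr=0x122 blk=18 s=2: VC-HIT | VC [6, 26, 30]
  [13] addr=0x111 blk=17 s=1: MISS | VC [6, 26, 30]
  [14] addr=0x63 blk=6 s=2: VC-HIT | VC [18, 26, 30]

SEQ = [MISS, MISS, L1-HIT, VC-HIT, MISS, VC-HIT, L1-HIT, MISS, L1-HIT, VC-HIT, VC-HIT, L1-HIT, VC-HIT, MISS, VC-HIT]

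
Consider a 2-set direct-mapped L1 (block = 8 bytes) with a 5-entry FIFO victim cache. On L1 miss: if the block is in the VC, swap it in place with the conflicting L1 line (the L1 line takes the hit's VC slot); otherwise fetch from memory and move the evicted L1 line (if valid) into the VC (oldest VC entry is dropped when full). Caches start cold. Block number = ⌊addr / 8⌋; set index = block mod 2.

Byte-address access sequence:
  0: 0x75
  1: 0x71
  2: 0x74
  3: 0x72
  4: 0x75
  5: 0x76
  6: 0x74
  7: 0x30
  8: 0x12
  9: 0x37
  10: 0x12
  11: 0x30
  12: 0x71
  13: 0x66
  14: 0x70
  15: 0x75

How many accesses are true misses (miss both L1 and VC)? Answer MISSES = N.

MISSES = 4

0: 0x75 (blk 14, set 0) → MISS  vc=[]
1: 0x71 (blk 14, set 0) → L1-HIT  vc=[]
2: 0x74 (blk 14, set 0) → L1-HIT  vc=[]
3: 0x72 (blk 14, set 0) → L1-HIT  vc=[]
4: 0x75 (blk 14, set 0) → L1-HIT  vc=[]
5: 0x76 (blk 14, set 0) → L1-HIT  vc=[]
6: 0x74 (blk 14, set 0) → L1-HIT  vc=[]
7: 0x30 (blk 6, set 0) → MISS  vc=[14]
8: 0x12 (blk 2, set 0) → MISS  vc=[14, 6]
9: 0x37 (blk 6, set 0) → VC-HIT  vc=[14, 2]
10: 0x12 (blk 2, set 0) → VC-HIT  vc=[14, 6]
11: 0x30 (blk 6, set 0) → VC-HIT  vc=[14, 2]
12: 0x71 (blk 14, set 0) → VC-HIT  vc=[6, 2]
13: 0x66 (blk 12, set 0) → MISS  vc=[6, 2, 14]
14: 0x70 (blk 14, set 0) → VC-HIT  vc=[6, 2, 12]
15: 0x75 (blk 14, set 0) → L1-HIT  vc=[6, 2, 12]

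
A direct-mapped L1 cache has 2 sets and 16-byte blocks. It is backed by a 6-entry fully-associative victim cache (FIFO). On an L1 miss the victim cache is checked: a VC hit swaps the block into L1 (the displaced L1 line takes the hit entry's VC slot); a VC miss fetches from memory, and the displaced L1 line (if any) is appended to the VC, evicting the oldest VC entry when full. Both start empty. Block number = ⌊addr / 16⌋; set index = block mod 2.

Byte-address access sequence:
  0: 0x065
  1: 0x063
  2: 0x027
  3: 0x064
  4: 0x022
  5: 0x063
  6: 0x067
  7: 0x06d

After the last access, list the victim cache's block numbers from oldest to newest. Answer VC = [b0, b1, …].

VC = [2]

  [0] addr=0x65 blk=6 s=0: MISS | VC []
  [1] addr=0x63 blk=6 s=0: L1-HIT | VC []
  [2] addr=0x27 blk=2 s=0: MISS | VC [6]
  [3] addr=0x64 blk=6 s=0: VC-HIT | VC [2]
  [4] addr=0x22 blk=2 s=0: VC-HIT | VC [6]
  [5] addr=0x63 blk=6 s=0: VC-HIT | VC [2]
  [6] addr=0x67 blk=6 s=0: L1-HIT | VC [2]
  [7] addr=0x6d blk=6 s=0: L1-HIT | VC [2]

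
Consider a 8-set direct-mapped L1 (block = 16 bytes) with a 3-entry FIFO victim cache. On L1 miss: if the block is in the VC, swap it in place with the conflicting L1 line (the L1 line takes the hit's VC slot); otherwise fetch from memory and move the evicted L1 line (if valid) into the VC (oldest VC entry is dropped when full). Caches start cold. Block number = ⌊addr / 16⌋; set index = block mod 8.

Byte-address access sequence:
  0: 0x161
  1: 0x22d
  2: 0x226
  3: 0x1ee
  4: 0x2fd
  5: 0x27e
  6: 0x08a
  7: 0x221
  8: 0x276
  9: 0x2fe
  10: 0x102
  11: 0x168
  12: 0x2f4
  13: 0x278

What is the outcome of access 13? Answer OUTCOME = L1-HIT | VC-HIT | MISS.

OUTCOME = VC-HIT

#0 0x161→b22/s6 MISS; vc=[]
#1 0x22d→b34/s2 MISS; vc=[]
#2 0x226→b34/s2 L1-HIT; vc=[]
#3 0x1ee→b30/s6 MISS; vc=[22]
#4 0x2fd→b47/s7 MISS; vc=[22]
#5 0x27e→b39/s7 MISS; vc=[22,47]
#6 0x8a→b8/s0 MISS; vc=[22,47]
#7 0x221→b34/s2 L1-HIT; vc=[22,47]
#8 0x276→b39/s7 L1-HIT; vc=[22,47]
#9 0x2fe→b47/s7 VC-HIT; vc=[22,39]
#10 0x102→b16/s0 MISS; vc=[22,39,8]
#11 0x168→b22/s6 VC-HIT; vc=[30,39,8]
#12 0x2f4→b47/s7 L1-HIT; vc=[30,39,8]
#13 0x278→b39/s7 VC-HIT; vc=[30,47,8]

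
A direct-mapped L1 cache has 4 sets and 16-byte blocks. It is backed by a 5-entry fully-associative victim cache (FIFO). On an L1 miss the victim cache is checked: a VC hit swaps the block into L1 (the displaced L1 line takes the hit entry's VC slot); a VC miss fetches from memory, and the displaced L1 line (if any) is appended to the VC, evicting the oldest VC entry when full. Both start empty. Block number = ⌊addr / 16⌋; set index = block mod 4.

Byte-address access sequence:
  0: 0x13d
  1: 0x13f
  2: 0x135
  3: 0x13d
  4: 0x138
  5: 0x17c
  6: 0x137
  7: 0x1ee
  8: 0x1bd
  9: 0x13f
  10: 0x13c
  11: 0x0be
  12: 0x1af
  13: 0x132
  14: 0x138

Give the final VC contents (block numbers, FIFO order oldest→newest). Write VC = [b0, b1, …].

VC = [23, 27, 11, 30]

  [0] addr=0x13d blk=19 s=3: MISS | VC []
  [1] addr=0x13f blk=19 s=3: L1-HIT | VC []
  [2] addr=0x135 blk=19 s=3: L1-HIT | VC []
  [3] addr=0x13d blk=19 s=3: L1-HIT | VC []
  [4] addr=0x138 blk=19 s=3: L1-HIT | VC []
  [5] addr=0x17c blk=23 s=3: MISS | VC [19]
  [6] addr=0x137 blk=19 s=3: VC-HIT | VC [23]
  [7] addr=0x1ee blk=30 s=2: MISS | VC [23]
  [8] addr=0x1bd blk=27 s=3: MISS | VC [23, 19]
  [9] addr=0x13f blk=19 s=3: VC-HIT | VC [23, 27]
  [10] addr=0x13c blk=19 s=3: L1-HIT | VC [23, 27]
  [11] addr=0xbe blk=11 s=3: MISS | VC [23, 27, 19]
  [12] addr=0x1af blk=26 s=2: MISS | VC [23, 27, 19, 30]
  [13] addr=0x132 blk=19 s=3: VC-HIT | VC [23, 27, 11, 30]
  [14] addr=0x138 blk=19 s=3: L1-HIT | VC [23, 27, 11, 30]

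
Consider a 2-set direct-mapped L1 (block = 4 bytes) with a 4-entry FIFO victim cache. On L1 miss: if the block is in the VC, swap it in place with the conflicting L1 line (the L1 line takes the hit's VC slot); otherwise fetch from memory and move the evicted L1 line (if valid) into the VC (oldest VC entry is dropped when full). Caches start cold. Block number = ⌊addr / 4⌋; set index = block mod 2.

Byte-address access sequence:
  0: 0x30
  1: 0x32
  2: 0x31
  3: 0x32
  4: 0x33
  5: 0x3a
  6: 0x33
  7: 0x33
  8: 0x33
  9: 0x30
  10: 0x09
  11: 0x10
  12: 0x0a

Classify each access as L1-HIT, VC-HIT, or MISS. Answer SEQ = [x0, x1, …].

#0 0x30→b12/s0 MISS; vc=[]
#1 0x32→b12/s0 L1-HIT; vc=[]
#2 0x31→b12/s0 L1-HIT; vc=[]
#3 0x32→b12/s0 L1-HIT; vc=[]
#4 0x33→b12/s0 L1-HIT; vc=[]
#5 0x3a→b14/s0 MISS; vc=[12]
#6 0x33→b12/s0 VC-HIT; vc=[14]
#7 0x33→b12/s0 L1-HIT; vc=[14]
#8 0x33→b12/s0 L1-HIT; vc=[14]
#9 0x30→b12/s0 L1-HIT; vc=[14]
#10 0x9→b2/s0 MISS; vc=[14,12]
#11 0x10→b4/s0 MISS; vc=[14,12,2]
#12 0xa→b2/s0 VC-HIT; vc=[14,12,4]

SEQ = [MISS, L1-HIT, L1-HIT, L1-HIT, L1-HIT, MISS, VC-HIT, L1-HIT, L1-HIT, L1-HIT, MISS, MISS, VC-HIT]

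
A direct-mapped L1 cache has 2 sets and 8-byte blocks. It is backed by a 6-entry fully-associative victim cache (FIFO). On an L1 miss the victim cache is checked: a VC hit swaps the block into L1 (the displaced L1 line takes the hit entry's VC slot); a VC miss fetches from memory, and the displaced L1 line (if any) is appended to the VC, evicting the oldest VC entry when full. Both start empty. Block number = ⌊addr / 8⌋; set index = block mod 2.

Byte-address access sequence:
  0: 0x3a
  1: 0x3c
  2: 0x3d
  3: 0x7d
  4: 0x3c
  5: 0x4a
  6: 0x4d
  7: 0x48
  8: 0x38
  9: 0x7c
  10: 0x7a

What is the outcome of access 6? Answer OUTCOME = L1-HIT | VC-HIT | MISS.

#0 0x3a→b7/s1 MISS; vc=[]
#1 0x3c→b7/s1 L1-HIT; vc=[]
#2 0x3d→b7/s1 L1-HIT; vc=[]
#3 0x7d→b15/s1 MISS; vc=[7]
#4 0x3c→b7/s1 VC-HIT; vc=[15]
#5 0x4a→b9/s1 MISS; vc=[15,7]
#6 0x4d→b9/s1 L1-HIT; vc=[15,7]
#7 0x48→b9/s1 L1-HIT; vc=[15,7]
#8 0x38→b7/s1 VC-HIT; vc=[15,9]
#9 0x7c→b15/s1 VC-HIT; vc=[7,9]
#10 0x7a→b15/s1 L1-HIT; vc=[7,9]

OUTCOME = L1-HIT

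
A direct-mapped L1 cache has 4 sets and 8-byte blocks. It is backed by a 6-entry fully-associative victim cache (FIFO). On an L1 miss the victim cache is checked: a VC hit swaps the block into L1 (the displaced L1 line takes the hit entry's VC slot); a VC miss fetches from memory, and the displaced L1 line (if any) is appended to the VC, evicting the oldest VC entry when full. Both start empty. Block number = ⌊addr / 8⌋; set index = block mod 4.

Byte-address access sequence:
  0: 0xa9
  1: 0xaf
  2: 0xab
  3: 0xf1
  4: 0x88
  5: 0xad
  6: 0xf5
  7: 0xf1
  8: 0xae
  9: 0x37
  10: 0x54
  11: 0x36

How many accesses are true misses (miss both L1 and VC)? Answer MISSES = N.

MISSES = 5

#0 0xa9→b21/s1 MISS; vc=[]
#1 0xaf→b21/s1 L1-HIT; vc=[]
#2 0xab→b21/s1 L1-HIT; vc=[]
#3 0xf1→b30/s2 MISS; vc=[]
#4 0x88→b17/s1 MISS; vc=[21]
#5 0xad→b21/s1 VC-HIT; vc=[17]
#6 0xf5→b30/s2 L1-HIT; vc=[17]
#7 0xf1→b30/s2 L1-HIT; vc=[17]
#8 0xae→b21/s1 L1-HIT; vc=[17]
#9 0x37→b6/s2 MISS; vc=[17,30]
#10 0x54→b10/s2 MISS; vc=[17,30,6]
#11 0x36→b6/s2 VC-HIT; vc=[17,30,10]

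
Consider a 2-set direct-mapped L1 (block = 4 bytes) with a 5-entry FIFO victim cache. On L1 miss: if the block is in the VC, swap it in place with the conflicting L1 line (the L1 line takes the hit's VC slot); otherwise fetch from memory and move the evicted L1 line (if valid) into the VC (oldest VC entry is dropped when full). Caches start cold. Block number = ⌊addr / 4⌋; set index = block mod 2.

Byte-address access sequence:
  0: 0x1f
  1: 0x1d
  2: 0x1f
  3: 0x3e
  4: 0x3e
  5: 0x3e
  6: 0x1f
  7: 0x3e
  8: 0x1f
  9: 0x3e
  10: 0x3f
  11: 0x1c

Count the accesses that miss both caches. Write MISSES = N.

MISSES = 2

  [0] addr=0x1f blk=7 s=1: MISS | VC []
  [1] addr=0x1d blk=7 s=1: L1-HIT | VC []
  [2] addr=0x1f blk=7 s=1: L1-HIT | VC []
  [3] addr=0x3e blk=15 s=1: MISS | VC [7]
  [4] addr=0x3e blk=15 s=1: L1-HIT | VC [7]
  [5] addr=0x3e blk=15 s=1: L1-HIT | VC [7]
  [6] addr=0x1f blk=7 s=1: VC-HIT | VC [15]
  [7] addr=0x3e blk=15 s=1: VC-HIT | VC [7]
  [8] addr=0x1f blk=7 s=1: VC-HIT | VC [15]
  [9] addr=0x3e blk=15 s=1: VC-HIT | VC [7]
  [10] addr=0x3f blk=15 s=1: L1-HIT | VC [7]
  [11] addr=0x1c blk=7 s=1: VC-HIT | VC [15]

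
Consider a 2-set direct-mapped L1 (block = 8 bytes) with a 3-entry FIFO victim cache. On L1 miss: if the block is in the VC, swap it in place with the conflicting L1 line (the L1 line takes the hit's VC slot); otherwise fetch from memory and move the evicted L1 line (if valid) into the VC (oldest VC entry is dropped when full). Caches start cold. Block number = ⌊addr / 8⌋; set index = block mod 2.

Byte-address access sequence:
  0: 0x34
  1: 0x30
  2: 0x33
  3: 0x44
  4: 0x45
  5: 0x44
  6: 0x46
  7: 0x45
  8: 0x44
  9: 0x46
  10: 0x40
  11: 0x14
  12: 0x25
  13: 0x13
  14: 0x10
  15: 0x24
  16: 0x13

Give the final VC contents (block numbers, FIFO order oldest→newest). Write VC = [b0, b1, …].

VC = [6, 8, 4]

0: 0x34 (blk 6, set 0) → MISS  vc=[]
1: 0x30 (blk 6, set 0) → L1-HIT  vc=[]
2: 0x33 (blk 6, set 0) → L1-HIT  vc=[]
3: 0x44 (blk 8, set 0) → MISS  vc=[6]
4: 0x45 (blk 8, set 0) → L1-HIT  vc=[6]
5: 0x44 (blk 8, set 0) → L1-HIT  vc=[6]
6: 0x46 (blk 8, set 0) → L1-HIT  vc=[6]
7: 0x45 (blk 8, set 0) → L1-HIT  vc=[6]
8: 0x44 (blk 8, set 0) → L1-HIT  vc=[6]
9: 0x46 (blk 8, set 0) → L1-HIT  vc=[6]
10: 0x40 (blk 8, set 0) → L1-HIT  vc=[6]
11: 0x14 (blk 2, set 0) → MISS  vc=[6, 8]
12: 0x25 (blk 4, set 0) → MISS  vc=[6, 8, 2]
13: 0x13 (blk 2, set 0) → VC-HIT  vc=[6, 8, 4]
14: 0x10 (blk 2, set 0) → L1-HIT  vc=[6, 8, 4]
15: 0x24 (blk 4, set 0) → VC-HIT  vc=[6, 8, 2]
16: 0x13 (blk 2, set 0) → VC-HIT  vc=[6, 8, 4]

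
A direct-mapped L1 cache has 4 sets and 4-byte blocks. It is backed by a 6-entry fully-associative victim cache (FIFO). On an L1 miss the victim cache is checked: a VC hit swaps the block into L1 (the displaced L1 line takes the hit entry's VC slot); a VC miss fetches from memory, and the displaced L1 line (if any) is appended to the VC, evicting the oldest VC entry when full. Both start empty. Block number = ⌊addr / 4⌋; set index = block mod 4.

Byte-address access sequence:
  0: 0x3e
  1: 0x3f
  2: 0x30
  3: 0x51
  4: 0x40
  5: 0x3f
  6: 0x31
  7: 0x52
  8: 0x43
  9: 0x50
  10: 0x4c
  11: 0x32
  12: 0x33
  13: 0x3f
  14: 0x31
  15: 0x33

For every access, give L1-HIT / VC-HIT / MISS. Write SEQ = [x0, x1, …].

#0 0x3e→b15/s3 MISS; vc=[]
#1 0x3f→b15/s3 L1-HIT; vc=[]
#2 0x30→b12/s0 MISS; vc=[]
#3 0x51→b20/s0 MISS; vc=[12]
#4 0x40→b16/s0 MISS; vc=[12,20]
#5 0x3f→b15/s3 L1-HIT; vc=[12,20]
#6 0x31→b12/s0 VC-HIT; vc=[16,20]
#7 0x52→b20/s0 VC-HIT; vc=[16,12]
#8 0x43→b16/s0 VC-HIT; vc=[20,12]
#9 0x50→b20/s0 VC-HIT; vc=[16,12]
#10 0x4c→b19/s3 MISS; vc=[16,12,15]
#11 0x32→b12/s0 VC-HIT; vc=[16,20,15]
#12 0x33→b12/s0 L1-HIT; vc=[16,20,15]
#13 0x3f→b15/s3 VC-HIT; vc=[16,20,19]
#14 0x31→b12/s0 L1-HIT; vc=[16,20,19]
#15 0x33→b12/s0 L1-HIT; vc=[16,20,19]

SEQ = [MISS, L1-HIT, MISS, MISS, MISS, L1-HIT, VC-HIT, VC-HIT, VC-HIT, VC-HIT, MISS, VC-HIT, L1-HIT, VC-HIT, L1-HIT, L1-HIT]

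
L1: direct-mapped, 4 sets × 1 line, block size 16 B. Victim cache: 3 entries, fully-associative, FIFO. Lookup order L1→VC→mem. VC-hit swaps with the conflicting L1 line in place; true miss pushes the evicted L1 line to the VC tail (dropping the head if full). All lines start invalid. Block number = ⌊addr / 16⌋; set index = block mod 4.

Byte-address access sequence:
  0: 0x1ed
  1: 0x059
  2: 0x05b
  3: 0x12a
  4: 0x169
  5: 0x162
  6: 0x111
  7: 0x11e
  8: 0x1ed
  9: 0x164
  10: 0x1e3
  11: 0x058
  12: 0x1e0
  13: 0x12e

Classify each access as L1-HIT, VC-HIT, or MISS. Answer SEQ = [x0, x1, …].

SEQ = [MISS, MISS, L1-HIT, MISS, MISS, L1-HIT, MISS, L1-HIT, VC-HIT, VC-HIT, VC-HIT, VC-HIT, L1-HIT, VC-HIT]

#0 0x1ed→b30/s2 MISS; vc=[]
#1 0x59→b5/s1 MISS; vc=[]
#2 0x5b→b5/s1 L1-HIT; vc=[]
#3 0x12a→b18/s2 MISS; vc=[30]
#4 0x169→b22/s2 MISS; vc=[30,18]
#5 0x162→b22/s2 L1-HIT; vc=[30,18]
#6 0x111→b17/s1 MISS; vc=[30,18,5]
#7 0x11e→b17/s1 L1-HIT; vc=[30,18,5]
#8 0x1ed→b30/s2 VC-HIT; vc=[22,18,5]
#9 0x164→b22/s2 VC-HIT; vc=[30,18,5]
#10 0x1e3→b30/s2 VC-HIT; vc=[22,18,5]
#11 0x58→b5/s1 VC-HIT; vc=[22,18,17]
#12 0x1e0→b30/s2 L1-HIT; vc=[22,18,17]
#13 0x12e→b18/s2 VC-HIT; vc=[22,30,17]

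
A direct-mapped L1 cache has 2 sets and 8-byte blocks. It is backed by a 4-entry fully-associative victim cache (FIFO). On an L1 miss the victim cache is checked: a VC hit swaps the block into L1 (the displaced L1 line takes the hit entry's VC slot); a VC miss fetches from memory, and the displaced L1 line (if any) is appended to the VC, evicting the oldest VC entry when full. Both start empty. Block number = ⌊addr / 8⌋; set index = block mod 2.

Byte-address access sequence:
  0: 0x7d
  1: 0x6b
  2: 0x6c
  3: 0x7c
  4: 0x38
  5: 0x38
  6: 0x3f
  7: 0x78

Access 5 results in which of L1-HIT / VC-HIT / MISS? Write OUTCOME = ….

OUTCOME = L1-HIT

#0 0x7d→b15/s1 MISS; vc=[]
#1 0x6b→b13/s1 MISS; vc=[15]
#2 0x6c→b13/s1 L1-HIT; vc=[15]
#3 0x7c→b15/s1 VC-HIT; vc=[13]
#4 0x38→b7/s1 MISS; vc=[13,15]
#5 0x38→b7/s1 L1-HIT; vc=[13,15]
#6 0x3f→b7/s1 L1-HIT; vc=[13,15]
#7 0x78→b15/s1 VC-HIT; vc=[13,7]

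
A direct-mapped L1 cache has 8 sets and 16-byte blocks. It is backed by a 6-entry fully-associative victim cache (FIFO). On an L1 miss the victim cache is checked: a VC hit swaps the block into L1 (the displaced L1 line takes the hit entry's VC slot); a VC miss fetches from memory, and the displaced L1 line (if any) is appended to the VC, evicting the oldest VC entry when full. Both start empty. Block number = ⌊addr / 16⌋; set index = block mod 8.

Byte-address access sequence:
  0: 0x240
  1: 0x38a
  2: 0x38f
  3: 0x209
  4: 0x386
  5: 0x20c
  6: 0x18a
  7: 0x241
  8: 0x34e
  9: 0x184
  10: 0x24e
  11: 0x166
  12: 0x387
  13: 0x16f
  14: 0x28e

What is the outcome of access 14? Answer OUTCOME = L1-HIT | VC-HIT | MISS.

OUTCOME = MISS

  [0] addr=0x240 blk=36 s=4: MISS | VC []
  [1] addr=0x38a blk=56 s=0: MISS | VC []
  [2] addr=0x38f blk=56 s=0: L1-HIT | VC []
  [3] addr=0x209 blk=32 s=0: MISS | VC [56]
  [4] addr=0x386 blk=56 s=0: VC-HIT | VC [32]
  [5] addr=0x20c blk=32 s=0: VC-HIT | VC [56]
  [6] addr=0x18a blk=24 s=0: MISS | VC [56, 32]
  [7] addr=0x241 blk=36 s=4: L1-HIT | VC [56, 32]
  [8] addr=0x34e blk=52 s=4: MISS | VC [56, 32, 36]
  [9] addr=0x184 blk=24 s=0: L1-HIT | VC [56, 32, 36]
  [10] addr=0x24e blk=36 s=4: VC-HIT | VC [56, 32, 52]
  [11] addr=0x166 blk=22 s=6: MISS | VC [56, 32, 52]
  [12] addr=0x387 blk=56 s=0: VC-HIT | VC [24, 32, 52]
  [13] addr=0x16f blk=22 s=6: L1-HIT | VC [24, 32, 52]
  [14] addr=0x28e blk=40 s=0: MISS | VC [24, 32, 52, 56]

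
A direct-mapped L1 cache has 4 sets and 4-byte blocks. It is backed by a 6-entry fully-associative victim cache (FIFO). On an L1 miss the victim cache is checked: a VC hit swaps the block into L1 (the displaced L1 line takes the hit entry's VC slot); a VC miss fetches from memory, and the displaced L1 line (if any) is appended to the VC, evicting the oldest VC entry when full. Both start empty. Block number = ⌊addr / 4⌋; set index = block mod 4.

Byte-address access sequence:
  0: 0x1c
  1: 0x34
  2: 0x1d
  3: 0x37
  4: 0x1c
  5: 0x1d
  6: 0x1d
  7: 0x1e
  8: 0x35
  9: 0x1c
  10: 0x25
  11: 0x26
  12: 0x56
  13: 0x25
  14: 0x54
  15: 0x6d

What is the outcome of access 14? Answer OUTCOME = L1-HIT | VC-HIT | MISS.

#0 0x1c→b7/s3 MISS; vc=[]
#1 0x34→b13/s1 MISS; vc=[]
#2 0x1d→b7/s3 L1-HIT; vc=[]
#3 0x37→b13/s1 L1-HIT; vc=[]
#4 0x1c→b7/s3 L1-HIT; vc=[]
#5 0x1d→b7/s3 L1-HIT; vc=[]
#6 0x1d→b7/s3 L1-HIT; vc=[]
#7 0x1e→b7/s3 L1-HIT; vc=[]
#8 0x35→b13/s1 L1-HIT; vc=[]
#9 0x1c→b7/s3 L1-HIT; vc=[]
#10 0x25→b9/s1 MISS; vc=[13]
#11 0x26→b9/s1 L1-HIT; vc=[13]
#12 0x56→b21/s1 MISS; vc=[13,9]
#13 0x25→b9/s1 VC-HIT; vc=[13,21]
#14 0x54→b21/s1 VC-HIT; vc=[13,9]
#15 0x6d→b27/s3 MISS; vc=[13,9,7]

OUTCOME = VC-HIT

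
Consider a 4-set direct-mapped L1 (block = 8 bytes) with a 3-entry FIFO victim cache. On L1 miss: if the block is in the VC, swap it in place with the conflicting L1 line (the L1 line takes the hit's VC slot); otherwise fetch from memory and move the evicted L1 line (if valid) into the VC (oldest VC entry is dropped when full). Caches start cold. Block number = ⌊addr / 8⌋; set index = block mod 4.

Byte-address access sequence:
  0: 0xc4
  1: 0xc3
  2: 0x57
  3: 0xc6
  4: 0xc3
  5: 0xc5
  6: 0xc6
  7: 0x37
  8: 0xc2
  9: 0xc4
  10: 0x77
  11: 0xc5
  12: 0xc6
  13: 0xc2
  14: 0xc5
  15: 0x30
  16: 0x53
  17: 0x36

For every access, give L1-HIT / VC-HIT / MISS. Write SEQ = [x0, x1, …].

0: 0xc4 (blk 24, set 0) → MISS  vc=[]
1: 0xc3 (blk 24, set 0) → L1-HIT  vc=[]
2: 0x57 (blk 10, set 2) → MISS  vc=[]
3: 0xc6 (blk 24, set 0) → L1-HIT  vc=[]
4: 0xc3 (blk 24, set 0) → L1-HIT  vc=[]
5: 0xc5 (blk 24, set 0) → L1-HIT  vc=[]
6: 0xc6 (blk 24, set 0) → L1-HIT  vc=[]
7: 0x37 (blk 6, set 2) → MISS  vc=[10]
8: 0xc2 (blk 24, set 0) → L1-HIT  vc=[10]
9: 0xc4 (blk 24, set 0) → L1-HIT  vc=[10]
10: 0x77 (blk 14, set 2) → MISS  vc=[10, 6]
11: 0xc5 (blk 24, set 0) → L1-HIT  vc=[10, 6]
12: 0xc6 (blk 24, set 0) → L1-HIT  vc=[10, 6]
13: 0xc2 (blk 24, set 0) → L1-HIT  vc=[10, 6]
14: 0xc5 (blk 24, set 0) → L1-HIT  vc=[10, 6]
15: 0x30 (blk 6, set 2) → VC-HIT  vc=[10, 14]
16: 0x53 (blk 10, set 2) → VC-HIT  vc=[6, 14]
17: 0x36 (blk 6, set 2) → VC-HIT  vc=[10, 14]

SEQ = [MISS, L1-HIT, MISS, L1-HIT, L1-HIT, L1-HIT, L1-HIT, MISS, L1-HIT, L1-HIT, MISS, L1-HIT, L1-HIT, L1-HIT, L1-HIT, VC-HIT, VC-HIT, VC-HIT]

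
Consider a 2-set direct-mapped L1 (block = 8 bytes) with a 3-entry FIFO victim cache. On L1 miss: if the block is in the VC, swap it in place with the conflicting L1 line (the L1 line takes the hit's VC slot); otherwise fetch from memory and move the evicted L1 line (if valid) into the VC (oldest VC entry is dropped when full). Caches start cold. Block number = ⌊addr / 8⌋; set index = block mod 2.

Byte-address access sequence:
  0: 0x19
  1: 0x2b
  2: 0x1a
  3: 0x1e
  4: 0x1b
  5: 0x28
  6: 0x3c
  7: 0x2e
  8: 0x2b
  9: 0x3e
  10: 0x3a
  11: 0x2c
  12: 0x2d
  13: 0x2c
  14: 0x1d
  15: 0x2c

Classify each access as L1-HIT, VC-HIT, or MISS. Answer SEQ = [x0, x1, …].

  [0] addr=0x19 blk=3 s=1: MISS | VC []
  [1] addr=0x2b blk=5 s=1: MISS | VC [3]
  [2] addr=0x1a blk=3 s=1: VC-HIT | VC [5]
  [3] addr=0x1e blk=3 s=1: L1-HIT | VC [5]
  [4] addr=0x1b blk=3 s=1: L1-HIT | VC [5]
  [5] addr=0x28 blk=5 s=1: VC-HIT | VC [3]
  [6] addr=0x3c blk=7 s=1: MISS | VC [3, 5]
  [7] addr=0x2e blk=5 s=1: VC-HIT | VC [3, 7]
  [8] addr=0x2b blk=5 s=1: L1-HIT | VC [3, 7]
  [9] addr=0x3e blk=7 s=1: VC-HIT | VC [3, 5]
  [10] addr=0x3a blk=7 s=1: L1-HIT | VC [3, 5]
  [11] addr=0x2c blk=5 s=1: VC-HIT | VC [3, 7]
  [12] addr=0x2d blk=5 s=1: L1-HIT | VC [3, 7]
  [13] addr=0x2c blk=5 s=1: L1-HIT | VC [3, 7]
  [14] addr=0x1d blk=3 s=1: VC-HIT | VC [5, 7]
  [15] addr=0x2c blk=5 s=1: VC-HIT | VC [3, 7]

SEQ = [MISS, MISS, VC-HIT, L1-HIT, L1-HIT, VC-HIT, MISS, VC-HIT, L1-HIT, VC-HIT, L1-HIT, VC-HIT, L1-HIT, L1-HIT, VC-HIT, VC-HIT]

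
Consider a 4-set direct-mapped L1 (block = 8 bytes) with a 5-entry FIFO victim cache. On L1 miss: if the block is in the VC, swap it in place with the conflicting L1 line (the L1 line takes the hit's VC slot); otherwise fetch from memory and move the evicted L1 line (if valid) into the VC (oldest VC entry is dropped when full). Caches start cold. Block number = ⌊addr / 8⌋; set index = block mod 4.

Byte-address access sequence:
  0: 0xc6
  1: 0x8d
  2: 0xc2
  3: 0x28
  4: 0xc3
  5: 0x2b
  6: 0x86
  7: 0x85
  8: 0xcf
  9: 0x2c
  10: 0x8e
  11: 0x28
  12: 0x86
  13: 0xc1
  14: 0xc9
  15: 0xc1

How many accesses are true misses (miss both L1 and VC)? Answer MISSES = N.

MISSES = 5

#0 0xc6→b24/s0 MISS; vc=[]
#1 0x8d→b17/s1 MISS; vc=[]
#2 0xc2→b24/s0 L1-HIT; vc=[]
#3 0x28→b5/s1 MISS; vc=[17]
#4 0xc3→b24/s0 L1-HIT; vc=[17]
#5 0x2b→b5/s1 L1-HIT; vc=[17]
#6 0x86→b16/s0 MISS; vc=[17,24]
#7 0x85→b16/s0 L1-HIT; vc=[17,24]
#8 0xcf→b25/s1 MISS; vc=[17,24,5]
#9 0x2c→b5/s1 VC-HIT; vc=[17,24,25]
#10 0x8e→b17/s1 VC-HIT; vc=[5,24,25]
#11 0x28→b5/s1 VC-HIT; vc=[17,24,25]
#12 0x86→b16/s0 L1-HIT; vc=[17,24,25]
#13 0xc1→b24/s0 VC-HIT; vc=[17,16,25]
#14 0xc9→b25/s1 VC-HIT; vc=[17,16,5]
#15 0xc1→b24/s0 L1-HIT; vc=[17,16,5]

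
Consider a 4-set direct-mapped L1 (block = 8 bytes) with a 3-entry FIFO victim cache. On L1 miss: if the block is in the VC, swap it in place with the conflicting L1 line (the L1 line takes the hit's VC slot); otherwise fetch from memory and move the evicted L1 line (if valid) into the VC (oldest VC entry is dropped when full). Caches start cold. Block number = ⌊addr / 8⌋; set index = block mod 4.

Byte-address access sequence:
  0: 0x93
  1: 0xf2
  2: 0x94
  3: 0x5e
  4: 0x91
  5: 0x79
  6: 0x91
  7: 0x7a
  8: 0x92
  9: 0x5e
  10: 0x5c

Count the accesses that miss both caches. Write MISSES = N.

MISSES = 4

#0 0x93→b18/s2 MISS; vc=[]
#1 0xf2→b30/s2 MISS; vc=[18]
#2 0x94→b18/s2 VC-HIT; vc=[30]
#3 0x5e→b11/s3 MISS; vc=[30]
#4 0x91→b18/s2 L1-HIT; vc=[30]
#5 0x79→b15/s3 MISS; vc=[30,11]
#6 0x91→b18/s2 L1-HIT; vc=[30,11]
#7 0x7a→b15/s3 L1-HIT; vc=[30,11]
#8 0x92→b18/s2 L1-HIT; vc=[30,11]
#9 0x5e→b11/s3 VC-HIT; vc=[30,15]
#10 0x5c→b11/s3 L1-HIT; vc=[30,15]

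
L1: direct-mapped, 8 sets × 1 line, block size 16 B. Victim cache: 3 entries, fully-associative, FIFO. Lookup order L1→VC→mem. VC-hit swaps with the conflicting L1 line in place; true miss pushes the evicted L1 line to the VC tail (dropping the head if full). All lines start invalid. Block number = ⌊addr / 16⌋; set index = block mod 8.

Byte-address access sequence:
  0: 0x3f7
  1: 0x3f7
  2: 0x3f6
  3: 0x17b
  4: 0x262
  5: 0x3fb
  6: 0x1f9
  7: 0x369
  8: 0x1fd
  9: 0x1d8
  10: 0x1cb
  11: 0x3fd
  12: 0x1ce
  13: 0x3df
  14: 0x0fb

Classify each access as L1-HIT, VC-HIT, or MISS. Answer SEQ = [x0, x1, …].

  [0] addr=0x3f7 blk=63 s=7: MISS | VC []
  [1] addr=0x3f7 blk=63 s=7: L1-HIT | VC []
  [2] addr=0x3f6 blk=63 s=7: L1-HIT | VC []
  [3] addr=0x17b blk=23 s=7: MISS | VC [63]
  [4] addr=0x262 blk=38 s=6: MISS | VC [63]
  [5] addr=0x3fb blk=63 s=7: VC-HIT | VC [23]
  [6] addr=0x1f9 blk=31 s=7: MISS | VC [23, 63]
  [7] addr=0x369 blk=54 s=6: MISS | VC [23, 63, 38]
  [8] addr=0x1fd blk=31 s=7: L1-HIT | VC [23, 63, 38]
  [9] addr=0x1d8 blk=29 s=5: MISS | VC [23, 63, 38]
  [10] addr=0x1cb blk=28 s=4: MISS | VC [23, 63, 38]
  [11] addr=0x3fd blk=63 s=7: VC-HIT | VC [23, 31, 38]
  [12] addr=0x1ce blk=28 s=4: L1-HIT | VC [23, 31, 38]
  [13] addr=0x3df blk=61 s=5: MISS | VC [31, 38, 29]
  [14] addr=0xfb blk=15 s=7: MISS | VC [38, 29, 63]

SEQ = [MISS, L1-HIT, L1-HIT, MISS, MISS, VC-HIT, MISS, MISS, L1-HIT, MISS, MISS, VC-HIT, L1-HIT, MISS, MISS]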